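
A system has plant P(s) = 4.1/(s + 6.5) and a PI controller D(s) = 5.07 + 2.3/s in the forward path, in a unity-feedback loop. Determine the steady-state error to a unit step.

The open loop D(s)P(s) has a pole at the origin (type 1), so the static position error constant is infinite and e_ss = 1/(1+∞) = 0.

0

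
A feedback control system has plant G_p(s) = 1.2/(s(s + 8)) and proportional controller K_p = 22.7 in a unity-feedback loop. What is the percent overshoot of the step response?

2.36%

The closed-loop denominator s² + 8s + 27.24 gives ω_n = √27.24 = 5.219 and ζ = 8/(2ω_n) = 0.7664.
%OS = 100·exp(−πζ/√(1−ζ²)) = 100·exp(−π·0.7664/√0.4126) = 2.36%.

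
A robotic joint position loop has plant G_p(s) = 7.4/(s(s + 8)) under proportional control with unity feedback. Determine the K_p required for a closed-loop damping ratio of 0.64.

Closed-loop characteristic equation: s² + 8s + K_p·7.4 = 0.
So ω_n = √(7.4K_p) and 2ζω_n = 8, giving ζ = 8/(2√(7.4K_p)).
Setting ζ = 0.64: √(7.4K_p) = 8/(2·0.64) = 6.25, so K_p = 39.06/7.4 = 5.28.

K_p = 5.28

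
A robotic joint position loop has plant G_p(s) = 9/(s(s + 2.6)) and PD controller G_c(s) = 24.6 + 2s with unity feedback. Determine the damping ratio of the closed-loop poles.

Forward path: (24.6 + 2s)·9/(s(s+2.6)). The closed-loop characteristic equation is s² + (2.6 + 9·2)s + 9·24.6 = 0.
That is s² + 20.6s + 221.4 = 0, so ω_n = 14.88 rad/s and ζ = 20.6/(2·14.88) = 0.6922.

ζ = 0.692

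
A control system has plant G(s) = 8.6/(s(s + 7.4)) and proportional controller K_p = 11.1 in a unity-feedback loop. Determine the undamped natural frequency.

ω_n = 9.77 rad/s

The closed-loop denominator is s(s+7.4) + 11.1·8.6 = s² + 7.4s + 95.46.
Matching s² + 2ζω_n s + ω_n²: ω_n = √95.46 = 9.77 rad/s and 2ζω_n = 7.4, so ζ = 7.4/(2·9.77) = 0.379.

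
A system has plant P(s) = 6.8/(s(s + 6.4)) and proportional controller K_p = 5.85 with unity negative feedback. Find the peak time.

T_p = 0.578 s

Closed-loop characteristic equation: s² + 6.4s + 39.78 = 0, so ω_n = 6.307 rad/s and ζ = 6.4/(2·6.307) = 0.5074.
Damped frequency ω_d = ω_n√(1−ζ²) = 5.435 rad/s, so peak time T_p = π/ω_d = 0.578 s.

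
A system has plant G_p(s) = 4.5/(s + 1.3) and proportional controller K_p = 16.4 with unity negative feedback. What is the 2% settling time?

T_s ≈ 0.0533 s

Closed-loop transfer function: T(s) = K_p·G_p(s)/(1 + K_p·G_p(s)) = 73.8/(s + 1.3 + 73.8) = 73.8/(s + 75.1).
Time constant τ = 1/75.1 = 0.01332 s, so the 2% settling time is about 4τ = 0.0533 s.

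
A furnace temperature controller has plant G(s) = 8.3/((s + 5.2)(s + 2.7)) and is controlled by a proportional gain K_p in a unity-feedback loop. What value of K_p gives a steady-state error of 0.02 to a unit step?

The loop is type 0, so e_ss(step) = 1/(1 + K_pos) with K_pos = K_p·G(0).
G(0) = 0.5912. Require 1/(1 + K_p·0.5912) = 0.02, so 1 + 0.5912·K_p = 50.
K_p = (50 − 1)/0.5912 = 82.9.

K_p = 82.9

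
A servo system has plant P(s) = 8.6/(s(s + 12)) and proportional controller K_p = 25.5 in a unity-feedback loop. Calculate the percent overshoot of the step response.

Closed-loop characteristic equation: s² + 12s + 219.3 = 0, so ω_n = 14.81 rad/s and ζ = 12/(2·14.81) = 0.4052.
%OS = 100·exp(−πζ/√(1−ζ²)) = 100·exp(−π·0.4052/√0.8358) = 24.9%.

24.9%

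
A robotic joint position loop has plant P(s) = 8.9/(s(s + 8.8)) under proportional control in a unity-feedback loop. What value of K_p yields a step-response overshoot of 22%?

From %OS = 100·exp(−πζ/√(1−ζ²)) = 22%, ζ = −ln(0.22)/√(π²+ln²(0.22)) = 0.4342.
Characteristic equation s² + 8.8s + 8.9K_p = 0 gives ζ = 8.8/(2√(8.9K_p)).
Setting ζ = 0.4342: √(8.9K_p) = 8.8/(2·0.4342) = 10.13, so K_p = 102.7/8.9 = 11.5.

K_p = 11.5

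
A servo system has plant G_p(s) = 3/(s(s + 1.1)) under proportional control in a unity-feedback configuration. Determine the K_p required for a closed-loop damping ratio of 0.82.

K_p = 0.15

Closed-loop characteristic equation: s² + 1.1s + K_p·3 = 0.
So ω_n = √(3K_p) and 2ζω_n = 1.1, giving ζ = 1.1/(2√(3K_p)).
Setting ζ = 0.82: √(3K_p) = 1.1/(2·0.82) = 0.6707, so K_p = 0.4499/3 = 0.15.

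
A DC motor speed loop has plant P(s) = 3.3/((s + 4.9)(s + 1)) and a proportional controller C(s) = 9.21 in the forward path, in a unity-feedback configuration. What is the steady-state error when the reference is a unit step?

0.139

The loop is type 0. Static position error constant K_pos = C(0)·P(0) = 9.21·0.6735 = 6.203.
Steady-state error to a unit step: e_ss = 1/(1+K_pos) = 1/7.203 = 0.139.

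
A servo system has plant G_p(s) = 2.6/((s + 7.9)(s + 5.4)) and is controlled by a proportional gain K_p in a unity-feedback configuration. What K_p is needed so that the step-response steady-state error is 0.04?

Steady-state error for a unit step on this type-0 loop is 1/(1 + K_p·G_p(0)).
G_p(0) = 0.06095. Require 1/(1 + K_p·0.06095) = 0.04, so 1 + 0.06095·K_p = 25.
K_p = (25 − 1)/0.06095 = 394.

K_p = 394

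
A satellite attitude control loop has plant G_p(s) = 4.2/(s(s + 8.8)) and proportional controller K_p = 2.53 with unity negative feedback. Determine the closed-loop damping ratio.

ζ = 1.35

With unity feedback the closed-loop characteristic equation is s² + 8.8s + 2.53·4.2 = s² + 8.8s + 10.63 = 0.
Matching s² + 2ζω_n s + ω_n²: ω_n = √10.63 = 3.26 rad/s and 2ζω_n = 8.8, so ζ = 8.8/(2·3.26) = 1.35.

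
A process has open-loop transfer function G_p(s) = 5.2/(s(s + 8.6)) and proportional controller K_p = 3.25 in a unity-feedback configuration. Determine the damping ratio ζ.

1 + K_p·G_p(s) = 0 gives s² + 8.6s + 16.9 = 0.
So ω_n² = 16.9 ⇒ ω_n = 4.111 rad/s, and ζ = 8.6/(2ω_n) = 1.05.

ζ = 1.05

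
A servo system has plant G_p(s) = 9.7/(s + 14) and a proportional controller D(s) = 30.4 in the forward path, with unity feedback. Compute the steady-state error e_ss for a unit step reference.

The loop is type 0. Static position error constant K_pos = D(0)·G_p(0) = 30.4·0.6929 = 21.06.
Steady-state error to a unit step: e_ss = 1/(1+K_pos) = 1/22.06 = 0.0453.

0.0453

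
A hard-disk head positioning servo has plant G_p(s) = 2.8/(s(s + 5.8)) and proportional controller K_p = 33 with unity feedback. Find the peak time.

Closed-loop characteristic equation: s² + 5.8s + 92.4 = 0, so ω_n = 9.612 rad/s and ζ = 5.8/(2·9.612) = 0.3017.
Damped frequency ω_d = ω_n√(1−ζ²) = 9.165 rad/s, so peak time T_p = π/ω_d = 0.343 s.

T_p = 0.343 s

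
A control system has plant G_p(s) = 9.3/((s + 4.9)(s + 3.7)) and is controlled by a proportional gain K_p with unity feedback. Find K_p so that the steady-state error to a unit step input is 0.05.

K_p = 37

For a type-0 loop with proportional control, e_ss = 1/(1 + K_p·G_p(0)).
G_p(0) = 0.513. Require 1/(1 + K_p·0.513) = 0.05, so 1 + 0.513·K_p = 20.
K_p = (20 − 1)/0.513 = 37.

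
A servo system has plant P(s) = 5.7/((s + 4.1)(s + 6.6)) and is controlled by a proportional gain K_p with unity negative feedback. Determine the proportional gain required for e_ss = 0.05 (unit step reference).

Steady-state error for a unit step on this type-0 loop is 1/(1 + K_p·P(0)).
P(0) = 0.2106. Require 1/(1 + K_p·0.2106) = 0.05, so 1 + 0.2106·K_p = 20.
K_p = (20 − 1)/0.2106 = 90.2.

K_p = 90.2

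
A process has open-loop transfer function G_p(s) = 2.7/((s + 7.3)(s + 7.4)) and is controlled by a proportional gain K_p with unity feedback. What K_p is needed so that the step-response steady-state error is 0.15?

For a type-0 loop with proportional control, e_ss = 1/(1 + K_p·G_p(0)).
G_p(0) = 0.04998. Require 1/(1 + K_p·0.04998) = 0.15, so 1 + 0.04998·K_p = 6.667.
K_p = (6.667 − 1)/0.04998 = 113.

K_p = 113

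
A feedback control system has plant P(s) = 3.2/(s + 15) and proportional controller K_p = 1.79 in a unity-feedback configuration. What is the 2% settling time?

Closed-loop transfer function: T(s) = K_p·P(s)/(1 + K_p·P(s)) = 5.728/(s + 15 + 5.728) = 5.728/(s + 20.73).
Time constant τ = 1/20.73 = 0.04824 s, so the 2% settling time is about 4τ = 0.193 s.

T_s ≈ 0.193 s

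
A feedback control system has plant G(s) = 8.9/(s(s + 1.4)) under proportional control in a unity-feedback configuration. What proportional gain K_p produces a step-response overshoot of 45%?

K_p = 0.907

From %OS = 100·exp(−πζ/√(1−ζ²)) = 45%, ζ = −ln(0.45)/√(π²+ln²(0.45)) = 0.2463.
Characteristic equation s² + 1.4s + 8.9K_p = 0 gives ζ = 1.4/(2√(8.9K_p)).
Setting ζ = 0.2463: √(8.9K_p) = 1.4/(2·0.2463) = 2.842, so K_p = 8.075/8.9 = 0.907.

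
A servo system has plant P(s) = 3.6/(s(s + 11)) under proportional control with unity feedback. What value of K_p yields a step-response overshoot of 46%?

From %OS = 100·exp(−πζ/√(1−ζ²)) = 46%, ζ = −ln(0.46)/√(π²+ln²(0.46)) = 0.24.
Characteristic equation s² + 11s + 3.6K_p = 0 gives ζ = 11/(2√(3.6K_p)).
Setting ζ = 0.24: √(3.6K_p) = 11/(2·0.24) = 22.92, so K_p = 525.4/3.6 = 146.

K_p = 146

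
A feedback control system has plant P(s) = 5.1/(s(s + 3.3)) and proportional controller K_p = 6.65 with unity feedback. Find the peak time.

T_p = 0.563 s

The closed-loop denominator s² + 3.3s + 33.91 gives ω_n = √33.91 = 5.824 and ζ = 3.3/(2ω_n) = 0.2833.
Damped frequency ω_d = ω_n√(1−ζ²) = 5.585 rad/s, so peak time T_p = π/ω_d = 0.563 s.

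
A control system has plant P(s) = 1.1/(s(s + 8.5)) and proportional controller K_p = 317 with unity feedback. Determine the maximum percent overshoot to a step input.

Closed-loop characteristic equation: s² + 8.5s + 348.7 = 0, so ω_n = 18.67 rad/s and ζ = 8.5/(2·18.67) = 0.2276.
%OS = 100·exp(−πζ/√(1−ζ²)) = 100·exp(−π·0.2276/√0.9482) = 48%.

48%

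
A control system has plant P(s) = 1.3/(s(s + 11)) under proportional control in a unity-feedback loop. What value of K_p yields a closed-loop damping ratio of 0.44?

Closed-loop characteristic equation: s² + 11s + K_p·1.3 = 0.
So ω_n = √(1.3K_p) and 2ζω_n = 11, giving ζ = 11/(2√(1.3K_p)).
Setting ζ = 0.44: √(1.3K_p) = 11/(2·0.44) = 12.5, so K_p = 156.2/1.3 = 120.

K_p = 120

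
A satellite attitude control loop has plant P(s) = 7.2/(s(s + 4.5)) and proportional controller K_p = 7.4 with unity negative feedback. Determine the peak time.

The closed-loop denominator s² + 4.5s + 53.28 gives ω_n = √53.28 = 7.299 and ζ = 4.5/(2ω_n) = 0.3082.
Damped frequency ω_d = ω_n√(1−ζ²) = 6.944 rad/s, so peak time T_p = π/ω_d = 0.452 s.

T_p = 0.452 s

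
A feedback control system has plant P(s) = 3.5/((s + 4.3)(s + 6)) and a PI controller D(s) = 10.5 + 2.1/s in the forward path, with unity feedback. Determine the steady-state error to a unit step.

The open loop D(s)P(s) has a pole at the origin (type 1), so the static position error constant is infinite and e_ss = 1/(1+∞) = 0.

0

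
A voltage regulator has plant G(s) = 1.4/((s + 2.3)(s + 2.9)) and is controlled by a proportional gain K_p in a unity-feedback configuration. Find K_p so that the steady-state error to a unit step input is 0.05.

Steady-state error for a unit step on this type-0 loop is 1/(1 + K_p·G(0)).
G(0) = 0.2099. Require 1/(1 + K_p·0.2099) = 0.05, so 1 + 0.2099·K_p = 20.
K_p = (20 − 1)/0.2099 = 90.5.

K_p = 90.5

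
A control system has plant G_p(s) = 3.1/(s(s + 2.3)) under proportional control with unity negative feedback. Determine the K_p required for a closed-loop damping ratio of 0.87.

K_p = 0.564

Closed-loop characteristic equation: s² + 2.3s + K_p·3.1 = 0.
So ω_n = √(3.1K_p) and 2ζω_n = 2.3, giving ζ = 2.3/(2√(3.1K_p)).
Setting ζ = 0.87: √(3.1K_p) = 2.3/(2·0.87) = 1.322, so K_p = 1.747/3.1 = 0.564.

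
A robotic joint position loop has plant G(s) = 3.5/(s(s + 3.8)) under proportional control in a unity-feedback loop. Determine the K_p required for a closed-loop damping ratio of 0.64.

Closed-loop characteristic equation: s² + 3.8s + K_p·3.5 = 0.
So ω_n = √(3.5K_p) and 2ζω_n = 3.8, giving ζ = 3.8/(2√(3.5K_p)).
Setting ζ = 0.64: √(3.5K_p) = 3.8/(2·0.64) = 2.969, so K_p = 8.813/3.5 = 2.52.

K_p = 2.52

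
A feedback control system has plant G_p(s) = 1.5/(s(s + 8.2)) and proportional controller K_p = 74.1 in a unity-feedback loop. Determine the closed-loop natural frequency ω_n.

ω_n = 10.5 rad/s

With unity feedback the closed-loop characteristic equation is s² + 8.2s + 74.1·1.5 = s² + 8.2s + 111.1 = 0.
Matching s² + 2ζω_n s + ω_n²: ω_n = √111.1 = 10.54 rad/s and 2ζω_n = 8.2, so ζ = 8.2/(2·10.54) = 0.389.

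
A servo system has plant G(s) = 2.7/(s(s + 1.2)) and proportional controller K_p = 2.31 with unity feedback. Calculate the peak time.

The closed-loop denominator s² + 1.2s + 6.237 gives ω_n = √6.237 = 2.497 and ζ = 1.2/(2ω_n) = 0.2402.
Damped frequency ω_d = ω_n√(1−ζ²) = 2.424 rad/s, so peak time T_p = π/ω_d = 1.3 s.

T_p = 1.3 s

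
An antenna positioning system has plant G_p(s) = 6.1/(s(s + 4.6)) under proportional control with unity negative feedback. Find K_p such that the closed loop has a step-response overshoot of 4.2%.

From %OS = 100·exp(−πζ/√(1−ζ²)) = 4.2%, ζ = −ln(0.042)/√(π²+ln²(0.042)) = 0.7103.
Characteristic equation s² + 4.6s + 6.1K_p = 0 gives ζ = 4.6/(2√(6.1K_p)).
Setting ζ = 0.7103: √(6.1K_p) = 4.6/(2·0.7103) = 3.238, so K_p = 10.49/6.1 = 1.72.

K_p = 1.72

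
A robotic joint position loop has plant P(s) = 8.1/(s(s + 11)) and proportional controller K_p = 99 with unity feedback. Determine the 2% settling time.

T_s ≈ 0.727 s

Closed-loop characteristic equation: s² + 11s + 801.9 = 0, so ω_n = 28.32 rad/s and ζ = 11/(2·28.32) = 0.1942.
2% settling time T_s ≈ 4/(ζω_n) = 4/5.5 = 0.727 s.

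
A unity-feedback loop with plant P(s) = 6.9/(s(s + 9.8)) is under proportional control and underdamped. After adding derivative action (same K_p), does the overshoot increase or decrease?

decrease

With PD the characteristic equation becomes s² + (a + K·K_d)s + K·K_p = 0; the damping term grows, ζ rises, overshoot falls.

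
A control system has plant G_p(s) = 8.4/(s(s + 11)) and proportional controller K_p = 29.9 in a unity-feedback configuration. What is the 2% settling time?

T_s ≈ 0.727 s

The closed-loop denominator s² + 11s + 251.2 gives ω_n = √251.2 = 15.85 and ζ = 11/(2ω_n) = 0.347.
2% settling time T_s ≈ 4/(ζω_n) = 4/5.5 = 0.727 s.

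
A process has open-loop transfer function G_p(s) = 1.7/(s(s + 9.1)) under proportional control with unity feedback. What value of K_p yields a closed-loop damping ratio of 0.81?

K_p = 18.6

Closed-loop characteristic equation: s² + 9.1s + K_p·1.7 = 0.
So ω_n = √(1.7K_p) and 2ζω_n = 9.1, giving ζ = 9.1/(2√(1.7K_p)).
Setting ζ = 0.81: √(1.7K_p) = 9.1/(2·0.81) = 5.617, so K_p = 31.55/1.7 = 18.6.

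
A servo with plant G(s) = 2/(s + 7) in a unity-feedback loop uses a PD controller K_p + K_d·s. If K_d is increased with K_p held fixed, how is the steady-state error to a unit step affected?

unchanged

At s = 0 the derivative term contributes nothing: C(0) = K_p regardless of K_d, so K_pos = K_p·G(0) and e_ss are unchanged.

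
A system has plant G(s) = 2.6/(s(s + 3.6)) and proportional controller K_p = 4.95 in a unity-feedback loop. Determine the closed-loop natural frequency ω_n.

ω_n = 3.59 rad/s

1 + K_p·G(s) = 0 gives s² + 3.6s + 12.87 = 0.
So ω_n² = 12.87 ⇒ ω_n = 3.587 rad/s, and ζ = 3.6/(2ω_n) = 0.502.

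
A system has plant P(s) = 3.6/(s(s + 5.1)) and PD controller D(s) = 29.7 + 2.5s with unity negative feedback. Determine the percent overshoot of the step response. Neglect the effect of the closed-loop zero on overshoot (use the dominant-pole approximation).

5.35%

Forward path: (29.7 + 2.5s)·3.6/(s(s+5.1)). The closed-loop characteristic equation is s² + (5.1 + 3.6·2.5)s + 3.6·29.7 = 0.
That is s² + 14.1s + 106.9 = 0, so ω_n = 10.34 rad/s and ζ = 14.1/(2·10.34) = 0.6818.
%OS = 100·exp(−πζ/√(1−ζ²)) = 5.35%.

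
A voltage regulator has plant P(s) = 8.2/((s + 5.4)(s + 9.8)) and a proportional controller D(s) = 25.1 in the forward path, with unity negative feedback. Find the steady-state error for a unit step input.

0.205

The loop is type 0. Static position error constant K_pos = D(0)·P(0) = 25.1·0.155 = 3.889.
Steady-state error to a unit step: e_ss = 1/(1+K_pos) = 1/4.889 = 0.205.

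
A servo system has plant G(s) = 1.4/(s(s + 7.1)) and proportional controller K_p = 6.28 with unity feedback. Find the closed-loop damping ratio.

With unity feedback the closed-loop characteristic equation is s² + 7.1s + 6.28·1.4 = s² + 7.1s + 8.792 = 0.
Matching s² + 2ζω_n s + ω_n²: ω_n = √8.792 = 2.965 rad/s and 2ζω_n = 7.1, so ζ = 7.1/(2·2.965) = 1.2.

ζ = 1.2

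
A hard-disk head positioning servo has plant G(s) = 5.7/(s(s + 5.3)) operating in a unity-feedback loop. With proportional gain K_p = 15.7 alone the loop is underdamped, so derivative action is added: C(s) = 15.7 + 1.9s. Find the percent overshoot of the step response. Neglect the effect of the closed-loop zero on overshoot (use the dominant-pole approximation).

Forward path: (15.7 + 1.9s)·5.7/(s(s+5.3)). The closed-loop characteristic equation is s² + (5.3 + 5.7·1.9)s + 5.7·15.7 = 0.
That is s² + 16.13s + 89.49 = 0, so ω_n = 9.46 rad/s and ζ = 16.13/(2·9.46) = 0.8525.
%OS = 100·exp(−πζ/√(1−ζ²)) = 0.595%.

0.595%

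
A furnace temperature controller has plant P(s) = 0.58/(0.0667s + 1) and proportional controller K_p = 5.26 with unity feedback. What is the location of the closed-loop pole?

s = -60.73

Closed loop: T(s) = K_p·P/(1+K_p·P) = 3.051/(0.0667s + 1 + 3.051), with pole at s = −(1 + 3.051)/0.0667 = −60.73.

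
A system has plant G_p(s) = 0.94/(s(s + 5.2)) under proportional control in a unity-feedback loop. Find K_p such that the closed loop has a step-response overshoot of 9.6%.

K_p = 20.1

From %OS = 100·exp(−πζ/√(1−ζ²)) = 9.6%, ζ = −ln(0.096)/√(π²+ln²(0.096)) = 0.5979.
Characteristic equation s² + 5.2s + 0.94K_p = 0 gives ζ = 5.2/(2√(0.94K_p)).
Setting ζ = 0.5979: √(0.94K_p) = 5.2/(2·0.5979) = 4.348, so K_p = 18.91/0.94 = 20.1.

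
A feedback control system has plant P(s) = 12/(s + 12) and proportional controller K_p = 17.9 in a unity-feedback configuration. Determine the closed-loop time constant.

τ = 0.00441 s

Closed-loop transfer function: T(s) = K_p·P(s)/(1 + K_p·P(s)) = 214.8/(s + 12 + 214.8) = 214.8/(s + 226.8).
Time constant τ = 1/226.8 = 0.00441 s.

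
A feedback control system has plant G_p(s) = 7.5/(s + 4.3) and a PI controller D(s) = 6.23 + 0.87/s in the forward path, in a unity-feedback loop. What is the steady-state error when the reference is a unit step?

The open loop D(s)G_p(s) has a pole at the origin (type 1), so the static position error constant is infinite and e_ss = 1/(1+∞) = 0.

0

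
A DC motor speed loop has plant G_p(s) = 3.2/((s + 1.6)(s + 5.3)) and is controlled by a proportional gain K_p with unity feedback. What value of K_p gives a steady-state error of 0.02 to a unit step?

Steady-state error for a unit step on this type-0 loop is 1/(1 + K_p·G_p(0)).
G_p(0) = 0.3774. Require 1/(1 + K_p·0.3774) = 0.02, so 1 + 0.3774·K_p = 50.
K_p = (50 − 1)/0.3774 = 130.

K_p = 130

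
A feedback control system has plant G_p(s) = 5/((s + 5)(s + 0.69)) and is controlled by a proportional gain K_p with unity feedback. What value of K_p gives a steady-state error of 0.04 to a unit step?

K_p = 16.6

Steady-state error for a unit step on this type-0 loop is 1/(1 + K_p·G_p(0)).
G_p(0) = 1.449. Require 1/(1 + K_p·1.449) = 0.04, so 1 + 1.449·K_p = 25.
K_p = (25 − 1)/1.449 = 16.6.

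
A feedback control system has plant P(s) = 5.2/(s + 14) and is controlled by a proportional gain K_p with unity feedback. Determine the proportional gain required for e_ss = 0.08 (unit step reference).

K_p = 31

The loop is type 0, so e_ss(step) = 1/(1 + K_pos) with K_pos = K_p·P(0).
P(0) = 0.3714. Require 1/(1 + K_p·0.3714) = 0.08, so 1 + 0.3714·K_p = 12.5.
K_p = (12.5 − 1)/0.3714 = 31.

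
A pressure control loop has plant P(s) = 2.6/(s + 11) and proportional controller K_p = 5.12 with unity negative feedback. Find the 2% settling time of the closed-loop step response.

T_s ≈ 0.165 s

Closed-loop transfer function: T(s) = K_p·P(s)/(1 + K_p·P(s)) = 13.31/(s + 11 + 13.31) = 13.31/(s + 24.31).
Time constant τ = 1/24.31 = 0.04113 s, so the 2% settling time is about 4τ = 0.165 s.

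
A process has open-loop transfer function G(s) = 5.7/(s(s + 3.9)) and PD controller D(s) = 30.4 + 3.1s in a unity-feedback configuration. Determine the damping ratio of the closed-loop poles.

Forward path: (30.4 + 3.1s)·5.7/(s(s+3.9)). The closed-loop characteristic equation is s² + (3.9 + 5.7·3.1)s + 5.7·30.4 = 0.
That is s² + 21.57s + 173.3 = 0, so ω_n = 13.16 rad/s and ζ = 21.57/(2·13.16) = 0.8193.

ζ = 0.819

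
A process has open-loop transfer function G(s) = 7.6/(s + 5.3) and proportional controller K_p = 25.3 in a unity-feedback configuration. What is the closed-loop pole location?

s = -197.6

Closed-loop transfer function: T(s) = K_p·G(s)/(1 + K_p·G(s)) = 192.3/(s + 5.3 + 192.3) = 192.3/(s + 197.6).
The closed-loop pole is at s = −197.6.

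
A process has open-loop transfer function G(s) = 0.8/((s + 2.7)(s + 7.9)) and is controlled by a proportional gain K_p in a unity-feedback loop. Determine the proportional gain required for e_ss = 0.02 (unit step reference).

K_p = 1310

The loop is type 0, so e_ss(step) = 1/(1 + K_pos) with K_pos = K_p·G(0).
G(0) = 0.03751. Require 1/(1 + K_p·0.03751) = 0.02, so 1 + 0.03751·K_p = 50.
K_p = (50 − 1)/0.03751 = 1310.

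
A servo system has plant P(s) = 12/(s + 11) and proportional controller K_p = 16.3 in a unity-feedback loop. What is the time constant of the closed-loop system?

Closed-loop transfer function: T(s) = K_p·P(s)/(1 + K_p·P(s)) = 195.6/(s + 11 + 195.6) = 195.6/(s + 206.6).
Time constant τ = 1/206.6 = 0.00484 s.

τ = 0.00484 s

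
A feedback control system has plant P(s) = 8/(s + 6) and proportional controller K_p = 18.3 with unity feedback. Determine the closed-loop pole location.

Closed-loop transfer function: T(s) = K_p·P(s)/(1 + K_p·P(s)) = 146.4/(s + 6 + 146.4) = 146.4/(s + 152.4).
The closed-loop pole is at s = −152.4.

s = -152.4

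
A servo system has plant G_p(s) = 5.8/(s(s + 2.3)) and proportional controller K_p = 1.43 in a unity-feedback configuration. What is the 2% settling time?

From 1 + K_pG_p(s) = 0: s² + 2.3s + 8.294 = 0 ⇒ ω_n = 2.88, ζ = 0.3993.
2% settling time T_s ≈ 4/(ζω_n) = 4/1.15 = 3.48 s.

T_s ≈ 3.48 s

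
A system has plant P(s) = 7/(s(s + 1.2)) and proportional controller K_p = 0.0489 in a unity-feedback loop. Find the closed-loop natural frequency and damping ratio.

1 + K_p·P(s) = 0 gives s² + 1.2s + 0.3423 = 0.
Matching s² + 2ζω_n s + ω_n²: ω_n = √0.3423 = 0.5851 rad/s and 2ζω_n = 1.2, so ζ = 1.2/(2·0.5851) = 1.03.

ω_n = 0.585 rad/s, ζ = 1.03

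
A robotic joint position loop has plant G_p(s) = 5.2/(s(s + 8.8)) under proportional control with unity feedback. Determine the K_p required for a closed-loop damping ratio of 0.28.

K_p = 47.5

Closed-loop characteristic equation: s² + 8.8s + K_p·5.2 = 0.
So ω_n = √(5.2K_p) and 2ζω_n = 8.8, giving ζ = 8.8/(2√(5.2K_p)).
Setting ζ = 0.28: √(5.2K_p) = 8.8/(2·0.28) = 15.71, so K_p = 246.9/5.2 = 47.5.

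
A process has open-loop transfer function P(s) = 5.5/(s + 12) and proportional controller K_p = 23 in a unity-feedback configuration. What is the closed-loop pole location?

s = -138.5

Closed-loop transfer function: T(s) = K_p·P(s)/(1 + K_p·P(s)) = 126.5/(s + 12 + 126.5) = 126.5/(s + 138.5).
The closed-loop pole is at s = −138.5.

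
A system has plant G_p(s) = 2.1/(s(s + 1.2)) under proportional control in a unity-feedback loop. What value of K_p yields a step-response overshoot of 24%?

From %OS = 100·exp(−πζ/√(1−ζ²)) = 24%, ζ = −ln(0.24)/√(π²+ln²(0.24)) = 0.4136.
Characteristic equation s² + 1.2s + 2.1K_p = 0 gives ζ = 1.2/(2√(2.1K_p)).
Setting ζ = 0.4136: √(2.1K_p) = 1.2/(2·0.4136) = 1.451, so K_p = 2.105/2.1 = 1.

K_p = 1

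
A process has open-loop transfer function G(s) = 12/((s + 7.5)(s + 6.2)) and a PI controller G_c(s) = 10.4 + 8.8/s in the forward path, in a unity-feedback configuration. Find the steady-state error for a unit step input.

0

The open loop G_c(s)G(s) has a pole at the origin (type 1), so the static position error constant is infinite and e_ss = 1/(1+∞) = 0.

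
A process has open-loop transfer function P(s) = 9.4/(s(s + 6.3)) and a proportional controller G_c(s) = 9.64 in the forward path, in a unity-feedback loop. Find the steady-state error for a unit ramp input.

The loop has one pole at the origin (type 1). Velocity error constant K_v = lim_{s→0} s·G_c(s)P(s) = 9.64·9.4/6.3 = 14.38.
Steady-state error to a unit ramp: e_ss = 1/K_v = 0.0695.

0.0695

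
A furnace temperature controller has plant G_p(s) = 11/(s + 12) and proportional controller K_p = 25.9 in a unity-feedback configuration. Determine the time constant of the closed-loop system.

τ = 0.00337 s

Closed-loop transfer function: T(s) = K_p·G_p(s)/(1 + K_p·G_p(s)) = 284.9/(s + 12 + 284.9) = 284.9/(s + 296.9).
Time constant τ = 1/296.9 = 0.00337 s.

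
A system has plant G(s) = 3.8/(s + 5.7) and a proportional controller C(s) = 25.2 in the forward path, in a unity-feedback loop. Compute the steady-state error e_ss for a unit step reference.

0.0562

The loop is type 0. Static position error constant K_pos = C(0)·G(0) = 25.2·0.6667 = 16.8.
Steady-state error to a unit step: e_ss = 1/(1+K_pos) = 1/17.8 = 0.0562.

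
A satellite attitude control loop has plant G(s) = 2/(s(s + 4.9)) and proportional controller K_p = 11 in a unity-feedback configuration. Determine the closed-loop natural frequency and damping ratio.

ω_n = 4.69 rad/s, ζ = 0.522

The closed-loop denominator is s(s+4.9) + 11·2 = s² + 4.9s + 22.
Matching s² + 2ζω_n s + ω_n²: ω_n = √22 = 4.69 rad/s and 2ζω_n = 4.9, so ζ = 4.9/(2·4.69) = 0.522.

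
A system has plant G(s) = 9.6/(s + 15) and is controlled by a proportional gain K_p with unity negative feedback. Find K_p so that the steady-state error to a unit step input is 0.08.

Steady-state error for a unit step on this type-0 loop is 1/(1 + K_p·G(0)).
G(0) = 0.64. Require 1/(1 + K_p·0.64) = 0.08, so 1 + 0.64·K_p = 12.5.
K_p = (12.5 − 1)/0.64 = 18.

K_p = 18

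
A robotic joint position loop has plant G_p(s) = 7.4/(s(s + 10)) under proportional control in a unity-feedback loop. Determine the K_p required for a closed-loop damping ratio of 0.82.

Closed-loop characteristic equation: s² + 10s + K_p·7.4 = 0.
So ω_n = √(7.4K_p) and 2ζω_n = 10, giving ζ = 10/(2√(7.4K_p)).
Setting ζ = 0.82: √(7.4K_p) = 10/(2·0.82) = 6.098, so K_p = 37.18/7.4 = 5.02.

K_p = 5.02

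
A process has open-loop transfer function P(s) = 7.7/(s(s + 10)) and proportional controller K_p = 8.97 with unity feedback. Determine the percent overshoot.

Closed-loop characteristic equation: s² + 10s + 69.07 = 0, so ω_n = 8.311 rad/s and ζ = 10/(2·8.311) = 0.6016.
%OS = 100·exp(−πζ/√(1−ζ²)) = 100·exp(−π·0.6016/√0.638) = 9.38%.

9.38%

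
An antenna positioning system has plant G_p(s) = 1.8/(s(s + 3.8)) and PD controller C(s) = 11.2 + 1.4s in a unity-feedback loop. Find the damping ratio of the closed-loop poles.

Forward path: (11.2 + 1.4s)·1.8/(s(s+3.8)). The closed-loop characteristic equation is s² + (3.8 + 1.8·1.4)s + 1.8·11.2 = 0.
That is s² + 6.32s + 20.16 = 0, so ω_n = 4.49 rad/s and ζ = 6.32/(2·4.49) = 0.7038.

ζ = 0.704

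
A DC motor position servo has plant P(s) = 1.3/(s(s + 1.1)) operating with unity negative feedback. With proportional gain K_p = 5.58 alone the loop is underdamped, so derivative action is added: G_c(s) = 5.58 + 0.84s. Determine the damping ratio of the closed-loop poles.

Forward path: (5.58 + 0.84s)·1.3/(s(s+1.1)). The closed-loop characteristic equation is s² + (1.1 + 1.3·0.84)s + 1.3·5.58 = 0.
That is s² + 2.192s + 7.254 = 0, so ω_n = 2.693 rad/s and ζ = 2.192/(2·2.693) = 0.4069.

ζ = 0.407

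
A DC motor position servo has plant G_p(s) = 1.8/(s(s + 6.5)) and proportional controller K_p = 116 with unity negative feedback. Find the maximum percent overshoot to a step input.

The closed-loop denominator s² + 6.5s + 208.8 gives ω_n = √208.8 = 14.45 and ζ = 6.5/(2ω_n) = 0.2249.
%OS = 100·exp(−πζ/√(1−ζ²)) = 100·exp(−π·0.2249/√0.9494) = 48.4%.

48.4%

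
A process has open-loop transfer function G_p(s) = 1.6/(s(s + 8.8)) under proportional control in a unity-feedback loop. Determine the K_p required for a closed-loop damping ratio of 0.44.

Closed-loop characteristic equation: s² + 8.8s + K_p·1.6 = 0.
So ω_n = √(1.6K_p) and 2ζω_n = 8.8, giving ζ = 8.8/(2√(1.6K_p)).
Setting ζ = 0.44: √(1.6K_p) = 8.8/(2·0.44) = 10, so K_p = 100/1.6 = 62.5.

K_p = 62.5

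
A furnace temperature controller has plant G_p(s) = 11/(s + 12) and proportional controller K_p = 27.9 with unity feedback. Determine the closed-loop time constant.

τ = 0.00314 s

Closed-loop transfer function: T(s) = K_p·G_p(s)/(1 + K_p·G_p(s)) = 306.9/(s + 12 + 306.9) = 306.9/(s + 318.9).
Time constant τ = 1/318.9 = 0.00314 s.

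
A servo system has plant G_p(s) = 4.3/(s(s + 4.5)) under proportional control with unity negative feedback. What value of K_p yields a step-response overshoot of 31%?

K_p = 9.65

From %OS = 100·exp(−πζ/√(1−ζ²)) = 31%, ζ = −ln(0.31)/√(π²+ln²(0.31)) = 0.3493.
Characteristic equation s² + 4.5s + 4.3K_p = 0 gives ζ = 4.5/(2√(4.3K_p)).
Setting ζ = 0.3493: √(4.3K_p) = 4.5/(2·0.3493) = 6.441, so K_p = 41.49/4.3 = 9.65.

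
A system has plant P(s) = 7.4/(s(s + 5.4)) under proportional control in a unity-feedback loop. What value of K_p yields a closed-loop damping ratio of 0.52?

Closed-loop characteristic equation: s² + 5.4s + K_p·7.4 = 0.
So ω_n = √(7.4K_p) and 2ζω_n = 5.4, giving ζ = 5.4/(2√(7.4K_p)).
Setting ζ = 0.52: √(7.4K_p) = 5.4/(2·0.52) = 5.192, so K_p = 26.96/7.4 = 3.64.

K_p = 3.64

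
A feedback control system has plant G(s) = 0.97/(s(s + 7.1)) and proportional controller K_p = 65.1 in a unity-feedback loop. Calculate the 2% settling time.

T_s ≈ 1.13 s

Closed-loop characteristic equation: s² + 7.1s + 63.15 = 0, so ω_n = 7.947 rad/s and ζ = 7.1/(2·7.947) = 0.4467.
2% settling time T_s ≈ 4/(ζω_n) = 4/3.55 = 1.13 s.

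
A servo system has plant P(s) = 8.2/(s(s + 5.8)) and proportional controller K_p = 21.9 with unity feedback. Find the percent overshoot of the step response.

49.8%

Closed-loop characteristic equation: s² + 5.8s + 179.6 = 0, so ω_n = 13.4 rad/s and ζ = 5.8/(2·13.4) = 0.2164.
%OS = 100·exp(−πζ/√(1−ζ²)) = 100·exp(−π·0.2164/√0.9532) = 49.8%.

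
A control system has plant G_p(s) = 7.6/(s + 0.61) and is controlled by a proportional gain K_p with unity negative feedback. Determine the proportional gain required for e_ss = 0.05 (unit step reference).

The loop is type 0, so e_ss(step) = 1/(1 + K_pos) with K_pos = K_p·G_p(0).
G_p(0) = 12.46. Require 1/(1 + K_p·12.46) = 0.05, so 1 + 12.46·K_p = 20.
K_p = (20 − 1)/12.46 = 1.53.

K_p = 1.53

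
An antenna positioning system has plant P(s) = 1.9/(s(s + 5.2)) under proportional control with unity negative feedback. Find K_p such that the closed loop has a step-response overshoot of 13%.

From %OS = 100·exp(−πζ/√(1−ζ²)) = 13%, ζ = −ln(0.13)/√(π²+ln²(0.13)) = 0.5446.
Characteristic equation s² + 5.2s + 1.9K_p = 0 gives ζ = 5.2/(2√(1.9K_p)).
Setting ζ = 0.5446: √(1.9K_p) = 5.2/(2·0.5446) = 4.774, so K_p = 22.79/1.9 = 12.

K_p = 12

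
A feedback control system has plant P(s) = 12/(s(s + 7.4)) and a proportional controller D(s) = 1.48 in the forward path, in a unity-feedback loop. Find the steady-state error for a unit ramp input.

The loop has one pole at the origin (type 1). Velocity error constant K_v = lim_{s→0} s·D(s)P(s) = 1.48·12/7.4 = 2.4.
Steady-state error to a unit ramp: e_ss = 1/K_v = 0.417.

0.417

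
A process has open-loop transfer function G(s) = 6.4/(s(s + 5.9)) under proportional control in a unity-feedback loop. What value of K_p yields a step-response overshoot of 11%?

From %OS = 100·exp(−πζ/√(1−ζ²)) = 11%, ζ = −ln(0.11)/√(π²+ln²(0.11)) = 0.5749.
Characteristic equation s² + 5.9s + 6.4K_p = 0 gives ζ = 5.9/(2√(6.4K_p)).
Setting ζ = 0.5749: √(6.4K_p) = 5.9/(2·0.5749) = 5.131, so K_p = 26.33/6.4 = 4.11.

K_p = 4.11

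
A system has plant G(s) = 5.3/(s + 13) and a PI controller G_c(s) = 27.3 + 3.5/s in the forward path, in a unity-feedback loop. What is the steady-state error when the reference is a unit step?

0

The open loop G_c(s)G(s) has a pole at the origin (type 1), so the static position error constant is infinite and e_ss = 1/(1+∞) = 0.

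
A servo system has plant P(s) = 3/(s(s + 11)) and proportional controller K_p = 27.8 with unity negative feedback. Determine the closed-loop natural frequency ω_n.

ω_n = 9.13 rad/s

The closed-loop denominator is s(s+11) + 27.8·3 = s² + 11s + 83.4.
Matching s² + 2ζω_n s + ω_n²: ω_n = √83.4 = 9.132 rad/s and 2ζω_n = 11, so ζ = 11/(2·9.132) = 0.602.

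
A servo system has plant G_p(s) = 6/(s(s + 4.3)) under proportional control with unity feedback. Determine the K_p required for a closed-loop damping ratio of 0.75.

K_p = 1.37

Closed-loop characteristic equation: s² + 4.3s + K_p·6 = 0.
So ω_n = √(6K_p) and 2ζω_n = 4.3, giving ζ = 4.3/(2√(6K_p)).
Setting ζ = 0.75: √(6K_p) = 4.3/(2·0.75) = 2.867, so K_p = 8.218/6 = 1.37.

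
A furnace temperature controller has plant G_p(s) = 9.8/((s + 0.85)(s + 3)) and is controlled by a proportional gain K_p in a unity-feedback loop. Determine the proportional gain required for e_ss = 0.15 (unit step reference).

Steady-state error for a unit step on this type-0 loop is 1/(1 + K_p·G_p(0)).
G_p(0) = 3.843. Require 1/(1 + K_p·3.843) = 0.15, so 1 + 3.843·K_p = 6.667.
K_p = (6.667 − 1)/3.843 = 1.47.

K_p = 1.47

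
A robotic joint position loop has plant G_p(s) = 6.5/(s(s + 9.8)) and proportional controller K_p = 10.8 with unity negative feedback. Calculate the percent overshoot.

Closed-loop characteristic equation: s² + 9.8s + 70.2 = 0, so ω_n = 8.379 rad/s and ζ = 9.8/(2·8.379) = 0.5848.
%OS = 100·exp(−πζ/√(1−ζ²)) = 100·exp(−π·0.5848/√0.658) = 10.4%.

10.4%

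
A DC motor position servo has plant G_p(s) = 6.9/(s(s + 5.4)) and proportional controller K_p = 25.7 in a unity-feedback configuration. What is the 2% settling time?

T_s ≈ 1.48 s

The closed-loop denominator s² + 5.4s + 177.3 gives ω_n = √177.3 = 13.32 and ζ = 5.4/(2ω_n) = 0.2028.
2% settling time T_s ≈ 4/(ζω_n) = 4/2.7 = 1.48 s.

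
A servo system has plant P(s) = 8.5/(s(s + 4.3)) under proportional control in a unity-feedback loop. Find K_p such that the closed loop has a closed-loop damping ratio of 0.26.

Closed-loop characteristic equation: s² + 4.3s + K_p·8.5 = 0.
So ω_n = √(8.5K_p) and 2ζω_n = 4.3, giving ζ = 4.3/(2√(8.5K_p)).
Setting ζ = 0.26: √(8.5K_p) = 4.3/(2·0.26) = 8.269, so K_p = 68.38/8.5 = 8.04.

K_p = 8.04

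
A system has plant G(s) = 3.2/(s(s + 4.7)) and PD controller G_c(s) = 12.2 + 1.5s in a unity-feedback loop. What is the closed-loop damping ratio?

ζ = 0.76

Forward path: (12.2 + 1.5s)·3.2/(s(s+4.7)). The closed-loop characteristic equation is s² + (4.7 + 3.2·1.5)s + 3.2·12.2 = 0.
That is s² + 9.5s + 39.04 = 0, so ω_n = 6.248 rad/s and ζ = 9.5/(2·6.248) = 0.7602.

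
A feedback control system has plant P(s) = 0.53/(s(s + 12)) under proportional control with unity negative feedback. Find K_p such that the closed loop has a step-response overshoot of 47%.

From %OS = 100·exp(−πζ/√(1−ζ²)) = 47%, ζ = −ln(0.47)/√(π²+ln²(0.47)) = 0.2337.
Characteristic equation s² + 12s + 0.53K_p = 0 gives ζ = 12/(2√(0.53K_p)).
Setting ζ = 0.2337: √(0.53K_p) = 12/(2·0.2337) = 25.68, so K_p = 659.3/0.53 = 1240.

K_p = 1240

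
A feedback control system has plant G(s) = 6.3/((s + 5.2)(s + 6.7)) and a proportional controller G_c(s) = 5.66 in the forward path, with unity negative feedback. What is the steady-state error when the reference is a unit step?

The loop is type 0. Static position error constant K_pos = G_c(0)·G(0) = 5.66·0.1808 = 1.023.
Steady-state error to a unit step: e_ss = 1/(1+K_pos) = 1/2.023 = 0.494.

0.494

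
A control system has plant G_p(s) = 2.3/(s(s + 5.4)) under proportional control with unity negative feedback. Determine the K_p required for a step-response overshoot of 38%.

K_p = 36.6

From %OS = 100·exp(−πζ/√(1−ζ²)) = 38%, ζ = −ln(0.38)/√(π²+ln²(0.38)) = 0.2943.
Characteristic equation s² + 5.4s + 2.3K_p = 0 gives ζ = 5.4/(2√(2.3K_p)).
Setting ζ = 0.2943: √(2.3K_p) = 5.4/(2·0.2943) = 9.173, so K_p = 84.14/2.3 = 36.6.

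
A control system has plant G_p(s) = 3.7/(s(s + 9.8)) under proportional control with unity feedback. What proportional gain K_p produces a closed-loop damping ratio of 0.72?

Closed-loop characteristic equation: s² + 9.8s + K_p·3.7 = 0.
So ω_n = √(3.7K_p) and 2ζω_n = 9.8, giving ζ = 9.8/(2√(3.7K_p)).
Setting ζ = 0.72: √(3.7K_p) = 9.8/(2·0.72) = 6.806, so K_p = 46.32/3.7 = 12.5.

K_p = 12.5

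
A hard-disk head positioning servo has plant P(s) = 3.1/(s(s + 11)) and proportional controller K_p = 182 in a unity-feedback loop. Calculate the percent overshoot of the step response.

47.3%

The closed-loop denominator s² + 11s + 564.2 gives ω_n = √564.2 = 23.75 and ζ = 11/(2ω_n) = 0.2316.
%OS = 100·exp(−πζ/√(1−ζ²)) = 100·exp(−π·0.2316/√0.9464) = 47.3%.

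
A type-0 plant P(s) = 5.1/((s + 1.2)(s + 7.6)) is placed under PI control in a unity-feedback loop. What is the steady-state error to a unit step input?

The PI controller's integrator makes the forward path type 1, so e_ss to a step is zero.

0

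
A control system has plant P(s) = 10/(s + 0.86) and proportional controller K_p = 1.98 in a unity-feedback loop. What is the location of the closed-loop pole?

s = -20.66

Closed-loop transfer function: T(s) = K_p·P(s)/(1 + K_p·P(s)) = 19.8/(s + 0.86 + 19.8) = 19.8/(s + 20.66).
The closed-loop pole is at s = −20.66.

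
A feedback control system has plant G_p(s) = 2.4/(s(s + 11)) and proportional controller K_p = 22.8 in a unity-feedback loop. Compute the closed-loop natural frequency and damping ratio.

ω_n = 7.4 rad/s, ζ = 0.744

With unity feedback the closed-loop characteristic equation is s² + 11s + 22.8·2.4 = s² + 11s + 54.72 = 0.
Matching s² + 2ζω_n s + ω_n²: ω_n = √54.72 = 7.397 rad/s and 2ζω_n = 11, so ζ = 11/(2·7.397) = 0.744.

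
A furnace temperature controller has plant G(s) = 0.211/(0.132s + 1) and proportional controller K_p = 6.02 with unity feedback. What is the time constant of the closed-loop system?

τ = 0.0581 s

Closed loop: T(s) = K_p·G/(1+K_p·G) = 1.27/(0.132s + 1 + 1.27), with pole at s = −(1 + 1.27)/0.132 = −17.2.
Closed-loop time constant τ = 1/17.2 = 0.0581 s.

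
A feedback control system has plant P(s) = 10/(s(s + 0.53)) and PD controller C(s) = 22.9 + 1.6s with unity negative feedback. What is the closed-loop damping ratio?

Forward path: (22.9 + 1.6s)·10/(s(s+0.53)). The closed-loop characteristic equation is s² + (0.53 + 10·1.6)s + 10·22.9 = 0.
That is s² + 16.53s + 229 = 0, so ω_n = 15.13 rad/s and ζ = 16.53/(2·15.13) = 0.5462.

ζ = 0.546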